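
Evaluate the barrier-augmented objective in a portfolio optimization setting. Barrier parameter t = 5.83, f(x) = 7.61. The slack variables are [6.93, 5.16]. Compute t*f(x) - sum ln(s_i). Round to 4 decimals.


Step 1: Compute log-barrier.
ln values: [1.9359, 1.6409]
phi = -(1.9359 + 1.6409) = -3.5768
Step 2: Compute augmented objective.
t*f(x) = 5.83*7.61 = 44.3663
Total = 44.3663 - 3.5768 = 40.7895


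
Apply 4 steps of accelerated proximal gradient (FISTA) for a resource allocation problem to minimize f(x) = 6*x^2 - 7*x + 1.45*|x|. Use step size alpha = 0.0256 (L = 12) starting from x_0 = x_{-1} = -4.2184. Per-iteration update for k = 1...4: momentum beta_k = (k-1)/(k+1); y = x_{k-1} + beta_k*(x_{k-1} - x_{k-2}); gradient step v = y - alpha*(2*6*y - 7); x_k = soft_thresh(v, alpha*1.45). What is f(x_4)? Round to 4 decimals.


FISTA on f(x) = 6*x^2 - 7*x + 1.45*|x|
L = 12, alpha = 0.0256
Iteration 1: beta = 0.0, y = -4.2184 + 0.0*(-4.2184 + 4.2184) = -4.2184
  grad(y) = -57.6208, v = y - alpha*grad = -2.7433
  prox(v) = soft_thresh(-2.7433, 0.0371) = -2.7062
Iteration 2: beta = 0.3333, y = -2.7062 + 0.3333*(-2.7062 + 4.2184) = -2.2021
  grad(y) = -33.4254, v = y - alpha*grad = -1.3464
  prox(v) = soft_thresh(-1.3464, 0.0371) = -1.3093
Iteration 3: beta = 0.5, y = -1.3093 + 0.5*(-1.3093 + 2.7062) = -0.6109
  grad(y) = -14.3304, v = y - alpha*grad = -0.244
  prox(v) = soft_thresh(-0.244, 0.0371) = -0.2069
Iteration 4: beta = 0.6, y = -0.2069 + 0.6*(-0.2069 + 1.3093) = 0.4546
  grad(y) = -1.5452, v = y - alpha*grad = 0.4941
  prox(v) = soft_thresh(0.4941, 0.0371) = 0.457
f(x_4) = 6*0.457^2 - 7*0.457 + 1.45*|0.457| = -1.2833


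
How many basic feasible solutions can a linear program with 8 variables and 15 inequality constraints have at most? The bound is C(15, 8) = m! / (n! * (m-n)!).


Each vertex corresponds to some choice of n active constraints out of m, so the number of vertices is at most C(m, n) = m! / (n!(m-n)!).
m = 15, n = 8
Numerator: 15 * 14 * 13 * 12 * 11 * 10 * 9 * 8
Denominator: 8! = 40320
C(15, 8) = 6435


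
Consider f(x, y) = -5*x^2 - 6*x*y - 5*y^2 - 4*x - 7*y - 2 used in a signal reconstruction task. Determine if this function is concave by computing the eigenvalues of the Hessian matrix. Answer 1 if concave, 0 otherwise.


The Hessian of f(x,y) = -5*x^2 - 6*x*y - 5*y^2 - 4*x - 7*y - 2 is:
H = [[-10, -6], [-6, -10]]
Trace = -10 - 10 = -20
Determinant = -10*-10 - (-6)^2 = 64
Discriminant = (-20)^2 - 4*64 = 144.0
Eigenvalues: lambda_1 = -16.0, lambda_2 = -4.0
The function is concave.

1


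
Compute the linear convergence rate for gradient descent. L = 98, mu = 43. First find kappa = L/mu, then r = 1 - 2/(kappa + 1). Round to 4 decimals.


Step 1: Compute the condition number.
kappa = L/mu = 98/43 = 2.2791
Step 2: Compute the convergence rate.
r = 1 - 2/(kappa + 1) = 1 - 2*mu/(L + mu) = (L - mu)/(L + mu) = 55/141 = 0.3901


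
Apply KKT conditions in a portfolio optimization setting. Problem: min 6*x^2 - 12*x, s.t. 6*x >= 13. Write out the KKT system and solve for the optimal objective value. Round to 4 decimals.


Step 1: Try lambda = 0 (constraint inactive).
x_unc = 12/(2*6) = 1.0
Check: 6*1.0 = 6.0 < 13 -- violated!
Step 2: Constraint must be active: 6*x = 13
x* = 13/6 = 2.1667 (rounded; the exact value 13/6 is used below)
lambda = (2*6*(13/6) - 12)/6 = 2.3333
Step 3: Compute optimal value.
f(x*) = 6*(13/6)^2 - 12*(13/6) = 2.1667


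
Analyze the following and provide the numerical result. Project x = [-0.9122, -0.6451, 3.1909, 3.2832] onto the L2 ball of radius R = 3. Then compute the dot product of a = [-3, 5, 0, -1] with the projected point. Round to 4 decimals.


Step 1: Compute ||x|| (intermediates to 6 decimals).
||x|| = sqrt((-0.9122)^2 + (-0.6451)^2 + 3.1909^2 + 3.2832^2) = 4.712696
Step 2: Project.
Since ||x|| > R, scale = R/||x|| = 3/4.712696 = 0.636578, proj(x) = scale * x
proj(x) = [-0.580686, -0.410656, 2.031257, 2.090013]
Step 3: Dot product.
a^T * proj(x) = -3*(-0.580686) + 5*(-0.410656) + 0*2.031257 - 1*2.090013 = -2.4012


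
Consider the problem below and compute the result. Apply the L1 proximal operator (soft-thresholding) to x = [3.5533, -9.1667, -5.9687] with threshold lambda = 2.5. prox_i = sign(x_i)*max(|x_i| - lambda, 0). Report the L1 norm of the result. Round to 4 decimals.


Soft-thresholding with lambda = 2.5:
prox(3.5533) = sign(3.5533)*max(|3.5533| - 2.5, 0) = 1.0533
prox(-9.1667) = sign(-9.1667)*max(|-9.1667| - 2.5, 0) = -6.6667
prox(-5.9687) = sign(-5.9687)*max(|-5.9687| - 2.5, 0) = -3.4687
prox(x) = [1.0533, -6.6667, -3.4687]
||prox(x)||_1 = 1.0533 + 6.6667 + 3.4687 = 11.1887


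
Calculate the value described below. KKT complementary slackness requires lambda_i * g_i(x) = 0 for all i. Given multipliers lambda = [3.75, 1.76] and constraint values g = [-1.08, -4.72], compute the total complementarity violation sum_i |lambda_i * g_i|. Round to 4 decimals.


KKT complementary slackness check:
lambda_1 * g_1 = 3.75 * -1.08 = -4.05
lambda_2 * g_2 = 1.76 * -4.72 = -8.3072
Total violation = 4.05 + 8.3072 = 12.3572


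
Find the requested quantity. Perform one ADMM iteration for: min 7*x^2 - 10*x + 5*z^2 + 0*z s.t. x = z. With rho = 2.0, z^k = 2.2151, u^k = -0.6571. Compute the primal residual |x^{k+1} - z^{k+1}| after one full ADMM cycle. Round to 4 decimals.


ADMM iteration with rho = 2.0, z^k = 2.2151, u^k = -0.6571
Step 1: x-update.
Minimize 7*x^2 - 10*x + (2.0/2)*(x - 2.2151 - 0.6571)^2
FOC: (2*7 + 2.0)*x = 10 + 2.0*(2.2151 + 0.6571)
x^{k+1} = 0.984
Step 2: z-update.
Minimize 5*z^2 + 0*z + (2.0/2)*(0.984 - z - 0.6571)^2
FOC: (2*5 + 2.0)*z = 0 + 2.0*(0.984 - 0.6571)
z^{k+1} = 0.0545
Step 3: u-update.
u^{k+1} = -0.6571 + 0.984 - 0.0545 = 0.2724
Step 4: Primal residual = |0.984 - 0.0545| = 0.9295


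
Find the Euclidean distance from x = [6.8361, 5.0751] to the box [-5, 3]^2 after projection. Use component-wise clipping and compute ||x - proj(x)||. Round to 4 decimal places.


Project each component onto [-5, 3].
clip(6.8361) = 3.0, clip(5.0751) = 3.0
Projection = [3.0, 3.0]
Squared diffs: [14.7157, 4.306]
Distance = sqrt(19.0217) = 4.3614


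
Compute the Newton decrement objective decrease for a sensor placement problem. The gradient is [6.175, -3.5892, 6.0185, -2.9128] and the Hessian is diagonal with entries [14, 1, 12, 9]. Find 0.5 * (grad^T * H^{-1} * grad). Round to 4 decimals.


Step 1: H is diagonal, so H^(-1) * g = [0.4411, -3.5892, 0.5015, -0.3236].
Step 2: g^T H^(-1) g = sum_i g_i^2 / H_ii
  = (6.175)^2/14 + (-3.5892)^2/1 + (6.0185)^2/12 + (-2.9128)^2/9
  = 2.7236 + 12.8824 + 3.0185 + 0.9427 = 19.5672
Step 3: Objective decrease = 0.5 * g^T H^(-1) g = 9.7836


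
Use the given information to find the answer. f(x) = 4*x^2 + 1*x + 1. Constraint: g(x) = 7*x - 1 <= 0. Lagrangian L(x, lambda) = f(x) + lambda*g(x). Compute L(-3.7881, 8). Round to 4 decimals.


Step 1: Evaluate f(x).
f(-3.7881) = 4*(-3.7881)^2 + 1*(-3.7881) + 1 = 54.6107
Step 2: Evaluate g(x).
g(-3.7881) = 7*-3.7881 - 1 = -27.5167
Step 3: Compute Lagrangian.
L = 54.6107 + 8*-27.5167 = -165.5229


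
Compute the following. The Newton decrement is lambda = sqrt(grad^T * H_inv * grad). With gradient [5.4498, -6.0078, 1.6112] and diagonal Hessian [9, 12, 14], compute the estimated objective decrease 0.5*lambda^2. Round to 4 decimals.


Step 1: H is diagonal, so H^(-1) * g = [0.6055, -0.5007, 0.1151].
Step 2: g^T H^(-1) g = sum_i g_i^2 / H_ii
  = (5.4498)^2/9 + (-6.0078)^2/12 + (1.6112)^2/14
  = 3.3 + 3.0078 + 0.1854 = 6.4933
Step 3: Objective decrease = 0.5 * g^T H^(-1) g = 3.2466


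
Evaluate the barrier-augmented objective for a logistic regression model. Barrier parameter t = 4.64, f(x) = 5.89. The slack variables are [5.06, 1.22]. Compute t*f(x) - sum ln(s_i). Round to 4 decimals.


Step 1: Compute log-barrier.
ln values: [1.6214, 0.1989]
phi = -(1.6214 + 0.1989) = -1.8202
Step 2: Compute augmented objective.
t*f(x) = 4.64*5.89 = 27.3296
Total = 27.3296 - 1.8202 = 25.5094


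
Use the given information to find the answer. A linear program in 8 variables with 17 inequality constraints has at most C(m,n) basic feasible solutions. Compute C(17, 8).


Each vertex corresponds to some choice of n active constraints out of m, so the number of vertices is at most C(m, n) = m! / (n!(m-n)!).
m = 17, n = 8
Numerator: 17 * 16 * 15 * 14 * 13 * 12 * 11 * 10
Denominator: 8! = 40320
C(17, 8) = 24310


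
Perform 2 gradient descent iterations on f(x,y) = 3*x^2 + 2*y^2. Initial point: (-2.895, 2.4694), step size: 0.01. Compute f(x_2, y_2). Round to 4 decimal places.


Gradient descent on f(x,y) = 3*x^2 + 2*y^2.
Starting point: (-2.895, 2.4694), alpha = 0.01
Step 1: grad_x = 2*3*-2.895 = -17.37, grad_y = 2*2*2.4694 = 9.8776
  x_1 = -2.895 - 0.01*-17.37 = -2.7213
  y_1 = 2.4694 - 0.01*9.8776 = 2.3706
Step 2: grad_x = 2*3*-2.7213 = -16.3278, grad_y = 2*2*2.3706 = 9.4825
  x_2 = -2.7213 - 0.01*-16.3278 = -2.558
  y_2 = 2.3706 - 0.01*9.4825 = 2.2758
f(-2.558, 2.2758) = 3*(-2.558)^2 + 2*2.2758^2 = 29.989


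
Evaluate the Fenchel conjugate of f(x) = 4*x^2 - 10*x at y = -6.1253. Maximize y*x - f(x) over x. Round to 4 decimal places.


f*(y) = sup_x {y*x - a*x^2 - b*x} = sup_x {(y-b)*x - a*x^2}
FOC: (y - b) - 2a*x = 0 => x* = (y - b)/(2a)
x* = (-6.1253 + 10)/(2*4) = 0.4843
f*(-6.1253) = (y-b)^2/(4a) = (-6.1253 + 10)^2/(4*4)
= 15.0133/16 = 0.9383


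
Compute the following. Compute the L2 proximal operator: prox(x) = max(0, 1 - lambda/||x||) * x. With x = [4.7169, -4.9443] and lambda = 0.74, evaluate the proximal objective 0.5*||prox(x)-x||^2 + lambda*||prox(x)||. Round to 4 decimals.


Step 1: Compute ||x||.
||x|| = 6.8334
Step 2: Compute scaling factor.
scale = max(0, 1 - 0.74/6.8334) = 0.8917
Step 3: prox(x) = [4.2061, -4.4089]
||prox(x)|| = 6.0934
Step 4: Proximal objective.
0.5*||prox-x||^2 = 0.2738
lambda*||prox|| = 4.5091
Total = 4.7829


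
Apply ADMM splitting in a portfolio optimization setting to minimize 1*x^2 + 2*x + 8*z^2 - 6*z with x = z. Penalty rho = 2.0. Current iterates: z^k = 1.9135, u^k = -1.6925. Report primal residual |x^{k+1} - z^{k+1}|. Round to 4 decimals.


ADMM iteration with rho = 2.0, z^k = 1.9135, u^k = -1.6925
Step 1: x-update.
Minimize 1*x^2 + 2*x + (2.0/2)*(x - 1.9135 - 1.6925)^2
FOC: (2*1 + 2.0)*x = -2 + 2.0*(1.9135 + 1.6925)
x^{k+1} = 1.303
Step 2: z-update.
Minimize 8*z^2 - 6*z + (2.0/2)*(1.303 - z - 1.6925)^2
FOC: (2*8 + 2.0)*z = 6 + 2.0*(1.303 - 1.6925)
z^{k+1} = 0.2901
Step 3: u-update.
u^{k+1} = -1.6925 + 1.303 - 0.2901 = -0.6796
Step 4: Primal residual = |1.303 - 0.2901| = 1.0129


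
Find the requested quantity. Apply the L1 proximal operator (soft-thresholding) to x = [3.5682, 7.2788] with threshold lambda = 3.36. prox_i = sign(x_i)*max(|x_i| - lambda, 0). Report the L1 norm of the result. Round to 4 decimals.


Soft-thresholding with lambda = 3.36:
prox(3.5682) = sign(3.5682)*max(|3.5682| - 3.36, 0) = 0.2082
prox(7.2788) = sign(7.2788)*max(|7.2788| - 3.36, 0) = 3.9188
prox(x) = [0.2082, 3.9188]
||prox(x)||_1 = 0.2082 + 3.9188 = 4.127


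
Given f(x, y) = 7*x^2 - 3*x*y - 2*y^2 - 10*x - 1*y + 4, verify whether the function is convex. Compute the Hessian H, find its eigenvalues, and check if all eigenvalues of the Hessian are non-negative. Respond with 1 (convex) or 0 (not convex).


The Hessian of f(x,y) = 7*x^2 - 3*x*y - 2*y^2 - 10*x - 1*y + 4 is:
H = [[14, -3], [-3, -4]]
Trace = 14 - 4 = 10
Determinant = 14*-4 - (-3)^2 = -65
Discriminant = (10)^2 - 4*-65 = 360.0
Eigenvalues: lambda_1 = -4.4868, lambda_2 = 14.4868
The function is not convex.

0


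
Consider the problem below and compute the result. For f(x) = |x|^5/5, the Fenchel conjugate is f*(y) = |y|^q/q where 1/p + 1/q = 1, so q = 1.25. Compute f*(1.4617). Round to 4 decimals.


The conjugate exponent q satisfies 1/p + 1/q = 1.
p = 5, so q = 5/(5 - 1) = 1.25
|y|^q = 1.4617^1.25 = 1.6072
f*(1.4617) = 1.6072 / 1.25 = 1.2858


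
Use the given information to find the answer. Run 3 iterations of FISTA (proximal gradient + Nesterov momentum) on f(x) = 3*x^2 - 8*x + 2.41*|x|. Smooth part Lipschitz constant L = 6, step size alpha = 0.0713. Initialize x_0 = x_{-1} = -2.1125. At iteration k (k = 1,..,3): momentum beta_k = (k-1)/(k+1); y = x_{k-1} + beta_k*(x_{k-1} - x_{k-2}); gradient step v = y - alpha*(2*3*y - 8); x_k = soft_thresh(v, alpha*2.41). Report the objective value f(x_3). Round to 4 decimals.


FISTA on f(x) = 3*x^2 - 8*x + 2.41*|x|
L = 6, alpha = 0.0713
Iteration 1: beta = 0.0, y = -2.1125 + 0.0*(-2.1125 + 2.1125) = -2.1125
  grad(y) = -20.675, v = y - alpha*grad = -0.6384
  prox(v) = soft_thresh(-0.6384, 0.1718) = -0.4665
Iteration 2: beta = 0.3333, y = -0.4665 + 0.3333*(-0.4665 + 2.1125) = 0.0821
  grad(y) = -7.5073, v = y - alpha*grad = 0.6174
  prox(v) = soft_thresh(0.6174, 0.1718) = 0.4456
Iteration 3: beta = 0.5, y = 0.4456 + 0.5*(0.4456 + 0.4665) = 0.9016
  grad(y) = -2.5904, v = y - alpha*grad = 1.0863
  prox(v) = soft_thresh(1.0863, 0.1718) = 0.9145
f(x_3) = 3*0.9145^2 - 8*0.9145 + 2.41*|0.9145| = -2.6031


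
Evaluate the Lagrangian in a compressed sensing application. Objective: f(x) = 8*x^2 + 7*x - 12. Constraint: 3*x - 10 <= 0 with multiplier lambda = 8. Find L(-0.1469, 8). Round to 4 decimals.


Step 1: Evaluate f(x).
f(-0.1469) = 8*(-0.1469)^2 + 7*(-0.1469) - 12 = -12.8557
Step 2: Evaluate g(x).
g(-0.1469) = 3*-0.1469 - 10 = -10.4407
Step 3: Compute Lagrangian.
L = -12.8557 + 8*-10.4407 = -96.3813


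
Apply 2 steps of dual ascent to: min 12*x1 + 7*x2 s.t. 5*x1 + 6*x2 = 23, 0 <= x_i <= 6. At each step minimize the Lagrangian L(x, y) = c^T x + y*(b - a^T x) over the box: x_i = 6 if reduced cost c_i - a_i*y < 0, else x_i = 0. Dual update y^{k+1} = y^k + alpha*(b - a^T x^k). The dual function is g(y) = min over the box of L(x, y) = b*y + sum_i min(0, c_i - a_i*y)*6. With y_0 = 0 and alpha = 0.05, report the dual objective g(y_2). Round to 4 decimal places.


Dual ascent for LP: min 12*x1 + 7*x2, 5*x1 + 6*x2 = 23, 0 <= x_i <= 6
Step 1: y^k = 0.0, reduced costs: (12.0, 7.0)
  x^k = (0.0, 0.0), subgradient = b - a^T x = 23.0
  y^{k+1} = 0.0 + 0.05*23.0 = 1.15
Step 2: y^k = 1.15, reduced costs: (6.25, 0.1)
  x^k = (0.0, 0.0), subgradient = b - a^T x = 23.0
  y^{k+1} = 1.15 + 0.05*23.0 = 2.3
Dual objective at y_2 = 2.3: reduced costs (0.5, -6.8), box minimizer x = (0.0, 6.0)
g(y_2) = b*y + (c1 - a1*y)*x1 + (c2 - a2*y)*x2 = 23*2.3 + 0.5*0.0 + (-6.8)*6.0 = 52.9 + 0.0 - 40.8 = 12.1


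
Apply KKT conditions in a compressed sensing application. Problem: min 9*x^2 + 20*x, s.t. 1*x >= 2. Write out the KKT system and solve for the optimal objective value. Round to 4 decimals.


Step 1: Try lambda = 0 (constraint inactive).
x_unc = -20/(2*9) = -1.1111
Check: 1*-1.1111 = -1.1111 < 2 -- violated!
Step 2: Constraint must be active: 1*x = 2
x* = 2/1 = 2.0
lambda = (2*9*2.0 + 20)/1 = 56.0
Step 3: Compute optimal value.
f(x*) = 9*2.0^2 + 20*2.0 = 76.0


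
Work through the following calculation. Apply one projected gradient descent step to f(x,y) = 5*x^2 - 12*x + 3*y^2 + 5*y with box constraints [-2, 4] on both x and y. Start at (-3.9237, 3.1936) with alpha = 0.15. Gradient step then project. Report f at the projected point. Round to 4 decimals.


Step 1: Compute gradient at (-3.9237, 3.1936).
grad_x = 2*5*-3.9237 - 12 = -51.237
grad_y = 2*3*3.1936 + 5 = 24.1616
Step 2: Gradient step.
x_raw = -3.9237 - 0.15*-51.237 = 3.7619
y_raw = 3.1936 - 0.15*24.1616 = -0.4306
Step 3: Project onto [-2, 4].
x_proj = clip(3.7619) = 3.7619
y_proj = clip(-0.4306) = -0.4306
Step 4: Evaluate f.
f(3.7619, -0.4306) = 24.0185


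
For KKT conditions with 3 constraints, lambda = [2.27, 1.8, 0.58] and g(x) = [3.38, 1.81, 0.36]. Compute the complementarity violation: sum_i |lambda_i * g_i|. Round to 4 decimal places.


KKT complementary slackness check:
lambda_1 * g_1 = 2.27 * 3.38 = 7.6726
lambda_2 * g_2 = 1.8 * 1.81 = 3.258
lambda_3 * g_3 = 0.58 * 0.36 = 0.2088
Total violation = 7.6726 + 3.258 + 0.2088 = 11.1394


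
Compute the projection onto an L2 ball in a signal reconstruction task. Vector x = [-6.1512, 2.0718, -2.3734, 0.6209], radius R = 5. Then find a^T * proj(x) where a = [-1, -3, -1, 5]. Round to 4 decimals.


Step 1: Compute ||x|| (intermediates to 6 decimals).
||x|| = sqrt((-6.1512)^2 + 2.0718^2 + (-2.3734)^2 + 0.6209^2) = 6.938888
Step 2: Project.
Since ||x|| > R, scale = R/||x|| = 5/6.938888 = 0.720577, proj(x) = scale * x
proj(x) = [-4.432413, 1.492891, -1.710217, 0.447406]
Step 3: Dot product.
a^T * proj(x) = -1*(-4.432413) - 3*1.492891 - 1*(-1.710217) + 5*0.447406 = 3.901


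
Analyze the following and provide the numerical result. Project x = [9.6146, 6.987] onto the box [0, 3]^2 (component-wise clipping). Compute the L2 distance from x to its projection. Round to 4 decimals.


Project each component onto [0, 3].
clip(9.6146) = 3.0, clip(6.987) = 3.0
Projection = [3.0, 3.0]
Squared diffs: [43.7529, 15.8962]
Distance = sqrt(59.6491) = 7.7233


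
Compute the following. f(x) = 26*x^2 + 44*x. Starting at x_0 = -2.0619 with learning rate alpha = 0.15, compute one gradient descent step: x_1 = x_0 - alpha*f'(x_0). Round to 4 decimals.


We compute the gradient at x_0 and apply the update.
f'(x) = 52*x + 44
f'(-2.0619) = 52*-2.0619 + 44 = -63.2188
x_1 = -2.0619 - 0.15*-63.2188 = 7.4209


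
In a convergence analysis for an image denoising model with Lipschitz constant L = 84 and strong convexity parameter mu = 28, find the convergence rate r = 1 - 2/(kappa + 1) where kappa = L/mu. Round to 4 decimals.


Step 1: Compute the condition number.
kappa = L/mu = 84/28 = 3.0
Step 2: Compute the convergence rate.
r = 1 - 2/(kappa + 1) = 1 - 2*mu/(L + mu) = (L - mu)/(L + mu) = 56/112 = 0.5


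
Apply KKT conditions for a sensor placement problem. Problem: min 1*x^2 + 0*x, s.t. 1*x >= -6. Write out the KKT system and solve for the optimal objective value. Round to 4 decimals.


Step 1: Try lambda = 0 (constraint inactive).
Stationarity: 2*1*x + 0 = 0
x* = 0/(2*1) = 0.0
Check constraint: 1*0.0 = 0.0 >= -6 -- satisfied.
Step 2: Compute optimal value.
f(x*) = 1*0.0^2 + 0*0.0 = 0.0


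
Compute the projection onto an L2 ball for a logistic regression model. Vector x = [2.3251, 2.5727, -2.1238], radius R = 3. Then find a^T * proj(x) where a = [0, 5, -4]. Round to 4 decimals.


Step 1: Compute ||x|| (intermediates to 6 decimals).
||x|| = sqrt(2.3251^2 + 2.5727^2 + (-2.1238)^2) = 4.066375
Step 2: Project.
Since ||x|| > R, scale = R/||x|| = 3/4.066375 = 0.737758, proj(x) = scale * x
proj(x) = [1.715361, 1.89803, -1.56685]
Step 3: Dot product.
a^T * proj(x) = 0*1.715361 + 5*1.89803 - 4*(-1.56685) = 15.7576


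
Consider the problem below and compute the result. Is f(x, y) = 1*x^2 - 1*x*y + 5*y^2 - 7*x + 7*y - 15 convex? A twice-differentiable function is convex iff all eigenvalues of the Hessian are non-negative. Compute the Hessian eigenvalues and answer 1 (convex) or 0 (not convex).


The Hessian of f(x,y) = 1*x^2 - 1*x*y + 5*y^2 - 7*x + 7*y - 15 is:
H = [[2, -1], [-1, 10]]
Trace = 2 + 10 = 12
Determinant = 2*10 - (-1)^2 = 19
Discriminant = (12)^2 - 4*19 = 68.0
Eigenvalues: lambda_1 = 1.8769, lambda_2 = 10.1231
The function is convex.

1


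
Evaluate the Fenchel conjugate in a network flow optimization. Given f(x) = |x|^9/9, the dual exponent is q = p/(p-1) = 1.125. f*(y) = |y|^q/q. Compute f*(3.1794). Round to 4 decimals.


The conjugate exponent q satisfies 1/p + 1/q = 1.
p = 9, so q = 9/(9 - 1) = 1.125
|y|^q = 3.1794^1.125 = 3.674
f*(3.1794) = 3.674 / 1.125 = 3.2658


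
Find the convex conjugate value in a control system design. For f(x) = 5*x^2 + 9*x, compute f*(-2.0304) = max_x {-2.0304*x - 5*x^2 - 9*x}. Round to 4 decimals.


f*(y) = sup_x {y*x - a*x^2 - b*x} = sup_x {(y-b)*x - a*x^2}
FOC: (y - b) - 2a*x = 0 => x* = (y - b)/(2a)
x* = (-2.0304 - 9)/(2*5) = -1.103
f*(-2.0304) = (y-b)^2/(4a) = (-2.0304 - 9)^2/(4*5)
= 121.6697/20 = 6.0835


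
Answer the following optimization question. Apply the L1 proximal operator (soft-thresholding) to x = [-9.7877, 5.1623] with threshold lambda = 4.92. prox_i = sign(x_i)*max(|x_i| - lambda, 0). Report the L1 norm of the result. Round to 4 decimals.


Soft-thresholding with lambda = 4.92:
prox(-9.7877) = sign(-9.7877)*max(|-9.7877| - 4.92, 0) = -4.8677
prox(5.1623) = sign(5.1623)*max(|5.1623| - 4.92, 0) = 0.2423
prox(x) = [-4.8677, 0.2423]
||prox(x)||_1 = 4.8677 + 0.2423 = 5.11


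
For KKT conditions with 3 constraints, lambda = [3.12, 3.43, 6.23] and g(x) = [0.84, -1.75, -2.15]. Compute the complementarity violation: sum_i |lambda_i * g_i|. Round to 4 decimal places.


KKT complementary slackness check:
lambda_1 * g_1 = 3.12 * 0.84 = 2.6208
lambda_2 * g_2 = 3.43 * -1.75 = -6.0025
lambda_3 * g_3 = 6.23 * -2.15 = -13.3945
Total violation = 2.6208 + 6.0025 + 13.3945 = 22.0178


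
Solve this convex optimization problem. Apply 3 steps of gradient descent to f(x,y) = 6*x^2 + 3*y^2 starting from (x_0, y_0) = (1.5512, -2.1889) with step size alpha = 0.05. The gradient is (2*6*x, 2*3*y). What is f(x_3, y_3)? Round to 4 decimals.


Gradient descent on f(x,y) = 6*x^2 + 3*y^2.
Starting point: (1.5512, -2.1889), alpha = 0.05
Step 1: grad_x = 2*6*1.5512 = 18.6144, grad_y = 2*3*-2.1889 = -13.1334
  x_1 = 1.5512 - 0.05*18.6144 = 0.6205
  y_1 = -2.1889 - 0.05*-13.1334 = -1.5322
Step 2: grad_x = 2*6*0.6205 = 7.4458, grad_y = 2*3*-1.5322 = -9.1934
  x_2 = 0.6205 - 0.05*7.4458 = 0.2482
  y_2 = -1.5322 - 0.05*-9.1934 = -1.0726
Step 3: grad_x = 2*6*0.2482 = 2.9783, grad_y = 2*3*-1.0726 = -6.4354
  x_3 = 0.2482 - 0.05*2.9783 = 0.0993
  y_3 = -1.0726 - 0.05*-6.4354 = -0.7508
f(0.0993, -0.7508) = 6*0.0993^2 + 3*(-0.7508)^2 = 1.7502


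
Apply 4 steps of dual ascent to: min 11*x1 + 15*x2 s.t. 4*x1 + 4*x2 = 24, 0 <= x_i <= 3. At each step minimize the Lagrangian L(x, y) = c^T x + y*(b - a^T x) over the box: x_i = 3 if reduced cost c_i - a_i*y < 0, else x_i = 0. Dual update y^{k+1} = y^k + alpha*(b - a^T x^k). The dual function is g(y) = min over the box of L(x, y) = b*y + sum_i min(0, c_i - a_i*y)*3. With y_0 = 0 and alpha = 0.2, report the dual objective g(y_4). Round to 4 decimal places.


Dual ascent for LP: min 11*x1 + 15*x2, 4*x1 + 4*x2 = 24, 0 <= x_i <= 3
Step 1: y^k = 0.0, reduced costs: (11.0, 15.0)
  x^k = (0.0, 0.0), subgradient = b - a^T x = 24.0
  y^{k+1} = 0.0 + 0.2*24.0 = 4.8
Step 2: y^k = 4.8, reduced costs: (-8.2, -4.2)
  x^k = (3.0, 3.0), subgradient = b - a^T x = 0.0
  y^{k+1} = 4.8 + 0.2*0.0 = 4.8
Step 3: y^k = 4.8, reduced costs: (-8.2, -4.2)
  x^k = (3.0, 3.0), subgradient = b - a^T x = 0.0
  y^{k+1} = 4.8 + 0.2*0.0 = 4.8
Step 4: y^k = 4.8, reduced costs: (-8.2, -4.2)
  x^k = (3.0, 3.0), subgradient = b - a^T x = 0.0
  y^{k+1} = 4.8 + 0.2*0.0 = 4.8
Dual objective at y_4 = 4.8: reduced costs (-8.2, -4.2), box minimizer x = (3.0, 3.0)
g(y_4) = b*y + (c1 - a1*y)*x1 + (c2 - a2*y)*x2 = 24*4.8 + (-8.2)*3.0 + (-4.2)*3.0 = 115.2 - 24.6 - 12.6 = 78.0


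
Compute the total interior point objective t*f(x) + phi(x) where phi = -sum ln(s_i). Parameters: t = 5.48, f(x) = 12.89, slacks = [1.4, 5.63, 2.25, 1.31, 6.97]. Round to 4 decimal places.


Step 1: Compute log-barrier.
ln values: [0.3365, 1.7281, 0.8109, 0.27, 1.9416]
phi = -(0.3365 + 1.7281 + 0.8109 + 0.27 + 1.9416) = -5.0872
Step 2: Compute augmented objective.
t*f(x) = 5.48*12.89 = 70.6372
Total = 70.6372 - 5.0872 = 65.55


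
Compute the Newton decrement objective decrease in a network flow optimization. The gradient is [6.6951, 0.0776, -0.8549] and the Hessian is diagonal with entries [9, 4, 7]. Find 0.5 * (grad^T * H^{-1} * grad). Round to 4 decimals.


Step 1: H is diagonal, so H^(-1) * g = [0.7439, 0.0194, -0.1221].
Step 2: g^T H^(-1) g = sum_i g_i^2 / H_ii
  = (6.6951)^2/9 + (0.0776)^2/4 + (-0.8549)^2/7
  = 4.9805 + 0.0015 + 0.1044 = 5.0864
Step 3: Objective decrease = 0.5 * g^T H^(-1) g = 2.5432


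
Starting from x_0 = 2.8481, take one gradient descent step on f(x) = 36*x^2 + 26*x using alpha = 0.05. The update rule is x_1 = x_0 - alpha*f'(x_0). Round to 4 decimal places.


We compute the gradient at x_0 and apply the update.
f'(x) = 72*x + 26
f'(2.8481) = 72*2.8481 + 26 = 231.0632
x_1 = 2.8481 - 0.05*231.0632 = -8.7051


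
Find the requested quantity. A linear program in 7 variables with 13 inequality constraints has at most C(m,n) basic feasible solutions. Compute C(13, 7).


Each vertex corresponds to some choice of n active constraints out of m, so the number of vertices is at most C(m, n) = m! / (n!(m-n)!).
m = 13, n = 7
Numerator: 13 * 12 * 11 * 10 * 9 * 8 * 7
Denominator: 7! = 5040
C(13, 7) = 1716


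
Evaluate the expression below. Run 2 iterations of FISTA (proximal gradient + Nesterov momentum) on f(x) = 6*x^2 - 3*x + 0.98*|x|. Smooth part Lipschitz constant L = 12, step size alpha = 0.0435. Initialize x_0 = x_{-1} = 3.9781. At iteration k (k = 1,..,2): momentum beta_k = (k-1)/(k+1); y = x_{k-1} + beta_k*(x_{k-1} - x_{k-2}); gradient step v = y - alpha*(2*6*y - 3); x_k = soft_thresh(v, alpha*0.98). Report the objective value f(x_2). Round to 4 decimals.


FISTA on f(x) = 6*x^2 - 3*x + 0.98*|x|
L = 12, alpha = 0.0435
Iteration 1: beta = 0.0, y = 3.9781 + 0.0*(3.9781 - 3.9781) = 3.9781
  grad(y) = 44.7372, v = y - alpha*grad = 2.032
  prox(v) = soft_thresh(2.032, 0.0426) = 1.9894
Iteration 2: beta = 0.3333, y = 1.9894 + 0.3333*(1.9894 - 3.9781) = 1.3265
  grad(y) = 12.918, v = y - alpha*grad = 0.7646
  prox(v) = soft_thresh(0.7646, 0.0426) = 0.7219
f(x_2) = 6*0.7219^2 - 3*0.7219 + 0.98*|0.7219| = 1.6689


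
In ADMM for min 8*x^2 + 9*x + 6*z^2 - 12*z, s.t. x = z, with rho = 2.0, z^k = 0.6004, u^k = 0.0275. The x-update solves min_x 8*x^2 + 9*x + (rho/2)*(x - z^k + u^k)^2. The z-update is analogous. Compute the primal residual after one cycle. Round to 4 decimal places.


ADMM iteration with rho = 2.0, z^k = 0.6004, u^k = 0.0275
Step 1: x-update.
Minimize 8*x^2 + 9*x + (2.0/2)*(x - 0.6004 + 0.0275)^2
FOC: (2*8 + 2.0)*x = -9 + 2.0*(0.6004 - 0.0275)
x^{k+1} = -0.4363
Step 2: z-update.
Minimize 6*z^2 - 12*z + (2.0/2)*(-0.4363 - z + 0.0275)^2
FOC: (2*6 + 2.0)*z = 12 + 2.0*(-0.4363 + 0.0275)
z^{k+1} = 0.7987
Step 3: u-update.
u^{k+1} = 0.0275 - 0.4363 - 0.7987 = -1.2076
Step 4: Primal residual = |-0.4363 - 0.7987| = 1.2351


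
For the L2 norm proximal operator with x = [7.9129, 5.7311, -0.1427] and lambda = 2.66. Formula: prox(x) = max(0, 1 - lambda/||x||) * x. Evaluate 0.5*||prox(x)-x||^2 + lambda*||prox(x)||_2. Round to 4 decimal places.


Step 1: Compute ||x||.
||x|| = 9.7714
Step 2: Compute scaling factor.
scale = max(0, 1 - 2.66/9.7714) = 0.7278
Step 3: prox(x) = [5.7588, 4.171, -0.1039]
||prox(x)|| = 7.1114
Step 4: Proximal objective.
0.5*||prox-x||^2 = 3.5378
lambda*||prox|| = 18.9163
Total = 22.4541


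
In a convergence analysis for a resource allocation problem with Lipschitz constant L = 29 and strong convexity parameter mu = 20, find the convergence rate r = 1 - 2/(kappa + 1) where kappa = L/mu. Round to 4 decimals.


Step 1: Compute the condition number.
kappa = L/mu = 29/20 = 1.45
Step 2: Compute the convergence rate.
r = 1 - 2/(kappa + 1) = 1 - 2*mu/(L + mu) = (L - mu)/(L + mu) = 9/49 = 0.1837


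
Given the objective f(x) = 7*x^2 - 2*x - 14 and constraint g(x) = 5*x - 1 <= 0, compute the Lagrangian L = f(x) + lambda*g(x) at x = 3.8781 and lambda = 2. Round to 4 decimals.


Step 1: Evaluate f(x).
f(3.8781) = 7*3.8781^2 - 2*3.8781 - 14 = 83.5214
Step 2: Evaluate g(x).
g(3.8781) = 5*3.8781 - 1 = 18.3905
Step 3: Compute Lagrangian.
L = 83.5214 + 2*18.3905 = 120.3024


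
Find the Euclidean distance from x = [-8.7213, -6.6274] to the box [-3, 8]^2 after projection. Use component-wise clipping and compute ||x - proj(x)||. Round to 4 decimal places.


Project each component onto [-3, 8].
clip(-8.7213) = -3.0, clip(-6.6274) = -3.0
Projection = [-3.0, -3.0]
Squared diffs: [32.7333, 13.158]
Distance = sqrt(45.8913) = 6.7743


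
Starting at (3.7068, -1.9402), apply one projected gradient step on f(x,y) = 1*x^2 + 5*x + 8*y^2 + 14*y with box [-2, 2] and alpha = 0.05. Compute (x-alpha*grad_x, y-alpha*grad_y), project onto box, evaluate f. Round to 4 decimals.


Step 1: Compute gradient at (3.7068, -1.9402).
grad_x = 2*1*3.7068 + 5 = 12.4136
grad_y = 2*8*-1.9402 + 14 = -17.0432
Step 2: Gradient step.
x_raw = 3.7068 - 0.05*12.4136 = 3.0861
y_raw = -1.9402 - 0.05*-17.0432 = -1.088
Step 3: Project onto [-2, 2].
x_proj = clip(3.0861) = 2.0
y_proj = clip(-1.088) = -1.088
Step 4: Evaluate f.
f(2.0, -1.088) = 8.2381


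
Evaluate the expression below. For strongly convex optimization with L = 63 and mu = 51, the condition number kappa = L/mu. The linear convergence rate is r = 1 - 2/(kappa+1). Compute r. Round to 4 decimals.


Step 1: Compute the condition number.
kappa = L/mu = 63/51 = 1.2353
Step 2: Compute the convergence rate.
r = 1 - 2/(kappa + 1) = 1 - 2*mu/(L + mu) = (L - mu)/(L + mu) = 12/114 = 0.1053


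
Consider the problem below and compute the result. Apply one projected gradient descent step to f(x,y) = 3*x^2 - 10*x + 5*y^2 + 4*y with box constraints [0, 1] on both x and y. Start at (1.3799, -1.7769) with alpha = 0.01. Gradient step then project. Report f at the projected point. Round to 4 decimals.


Step 1: Compute gradient at (1.3799, -1.7769).
grad_x = 2*3*1.3799 - 10 = -1.7206
grad_y = 2*5*-1.7769 + 4 = -13.769
Step 2: Gradient step.
x_raw = 1.3799 - 0.01*-1.7206 = 1.3971
y_raw = -1.7769 - 0.01*-13.769 = -1.6392
Step 3: Project onto [0, 1].
x_proj = clip(1.3971) = 1.0
y_proj = clip(-1.6392) = 0.0
Step 4: Evaluate f.
f(1.0, 0.0) = -7.0


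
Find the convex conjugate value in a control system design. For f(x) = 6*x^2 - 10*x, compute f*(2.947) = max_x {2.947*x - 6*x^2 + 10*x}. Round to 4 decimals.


f*(y) = sup_x {y*x - a*x^2 - b*x} = sup_x {(y-b)*x - a*x^2}
FOC: (y - b) - 2a*x = 0 => x* = (y - b)/(2a)
x* = (2.947 + 10)/(2*6) = 1.0789
f*(2.947) = (y-b)^2/(4a) = (2.947 + 10)^2/(4*6)
= 167.6248/24 = 6.9844


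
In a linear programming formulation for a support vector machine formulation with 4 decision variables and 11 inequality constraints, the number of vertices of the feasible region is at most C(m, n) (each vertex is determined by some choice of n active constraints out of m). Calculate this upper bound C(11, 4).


Each vertex corresponds to some choice of n active constraints out of m, so the number of vertices is at most C(m, n) = m! / (n!(m-n)!).
m = 11, n = 4
Numerator: 11 * 10 * 9 * 8
Denominator: 4! = 24
C(11, 4) = 330


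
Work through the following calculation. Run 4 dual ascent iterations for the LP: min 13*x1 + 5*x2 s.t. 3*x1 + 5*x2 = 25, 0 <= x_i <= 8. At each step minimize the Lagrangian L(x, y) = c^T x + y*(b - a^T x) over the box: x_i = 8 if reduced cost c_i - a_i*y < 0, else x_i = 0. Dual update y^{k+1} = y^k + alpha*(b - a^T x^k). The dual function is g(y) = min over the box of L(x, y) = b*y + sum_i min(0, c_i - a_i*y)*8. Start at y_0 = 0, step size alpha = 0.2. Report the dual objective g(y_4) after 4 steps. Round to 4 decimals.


Dual ascent for LP: min 13*x1 + 5*x2, 3*x1 + 5*x2 = 25, 0 <= x_i <= 8
Step 1: y^k = 0.0, reduced costs: (13.0, 5.0)
  x^k = (0.0, 0.0), subgradient = b - a^T x = 25.0
  y^{k+1} = 0.0 + 0.2*25.0 = 5.0
Step 2: y^k = 5.0, reduced costs: (-2.0, -20.0)
  x^k = (8.0, 8.0), subgradient = b - a^T x = -39.0
  y^{k+1} = 5.0 + 0.2*-39.0 = -2.8
Step 3: y^k = -2.8, reduced costs: (21.4, 19.0)
  x^k = (0.0, 0.0), subgradient = b - a^T x = 25.0
  y^{k+1} = -2.8 + 0.2*25.0 = 2.2
Step 4: y^k = 2.2, reduced costs: (6.4, -6.0)
  x^k = (0.0, 8.0), subgradient = b - a^T x = -15.0
  y^{k+1} = 2.2 + 0.2*-15.0 = -0.8
Dual objective at y_4 = -0.8: reduced costs (15.4, 9.0), box minimizer x = (0.0, 0.0)
g(y_4) = b*y + (c1 - a1*y)*x1 + (c2 - a2*y)*x2 = 25*(-0.8) + 15.4*0.0 + 9.0*0.0 = -20.0 + 0.0 + 0.0 = -20.0


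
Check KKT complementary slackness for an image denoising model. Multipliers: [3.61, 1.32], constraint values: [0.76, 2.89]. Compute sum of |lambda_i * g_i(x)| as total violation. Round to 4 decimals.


KKT complementary slackness check:
lambda_1 * g_1 = 3.61 * 0.76 = 2.7436
lambda_2 * g_2 = 1.32 * 2.89 = 3.8148
Total violation = 2.7436 + 3.8148 = 6.5584


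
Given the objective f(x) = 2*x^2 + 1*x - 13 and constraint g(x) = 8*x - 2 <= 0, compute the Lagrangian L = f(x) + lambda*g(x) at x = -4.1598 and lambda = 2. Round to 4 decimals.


Step 1: Evaluate f(x).
f(-4.1598) = 2*(-4.1598)^2 + 1*(-4.1598) - 13 = 17.4481
Step 2: Evaluate g(x).
g(-4.1598) = 8*-4.1598 - 2 = -35.2784
Step 3: Compute Lagrangian.
L = 17.4481 + 2*-35.2784 = -53.1087


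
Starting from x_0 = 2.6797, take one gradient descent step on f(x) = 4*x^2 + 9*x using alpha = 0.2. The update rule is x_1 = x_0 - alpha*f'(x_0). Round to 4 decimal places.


We compute the gradient at x_0 and apply the update.
f'(x) = 8*x + 9
f'(2.6797) = 8*2.6797 + 9 = 30.4376
x_1 = 2.6797 - 0.2*30.4376 = -3.4078


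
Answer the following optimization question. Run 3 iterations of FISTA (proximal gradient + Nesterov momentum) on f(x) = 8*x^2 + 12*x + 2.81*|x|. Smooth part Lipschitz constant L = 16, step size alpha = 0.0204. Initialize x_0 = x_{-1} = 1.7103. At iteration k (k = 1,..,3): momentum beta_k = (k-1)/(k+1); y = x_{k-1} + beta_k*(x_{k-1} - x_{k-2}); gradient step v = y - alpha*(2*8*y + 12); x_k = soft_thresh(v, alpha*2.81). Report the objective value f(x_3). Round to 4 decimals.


FISTA on f(x) = 8*x^2 + 12*x + 2.81*|x|
L = 16, alpha = 0.0204
Iteration 1: beta = 0.0, y = 1.7103 + 0.0*(1.7103 - 1.7103) = 1.7103
  grad(y) = 39.3648, v = y - alpha*grad = 0.9073
  prox(v) = soft_thresh(0.9073, 0.0573) = 0.8499
Iteration 2: beta = 0.3333, y = 0.8499 + 0.3333*(0.8499 - 1.7103) = 0.5631
  grad(y) = 21.0103, v = y - alpha*grad = 0.1345
  prox(v) = soft_thresh(0.1345, 0.0573) = 0.0772
Iteration 3: beta = 0.5, y = 0.0772 + 0.5*(0.0772 - 0.8499) = -0.3092
  grad(y) = 7.0536, v = y - alpha*grad = -0.453
  prox(v) = soft_thresh(-0.453, 0.0573) = -0.3957
f(x_3) = 8*(-0.3957)^2 + 12*(-0.3957) + 2.81*|-0.3957| = -2.3839


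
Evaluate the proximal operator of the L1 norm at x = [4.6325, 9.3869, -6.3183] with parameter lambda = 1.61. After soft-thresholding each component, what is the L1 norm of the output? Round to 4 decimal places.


Soft-thresholding with lambda = 1.61:
prox(4.6325) = sign(4.6325)*max(|4.6325| - 1.61, 0) = 3.0225
prox(9.3869) = sign(9.3869)*max(|9.3869| - 1.61, 0) = 7.7769
prox(-6.3183) = sign(-6.3183)*max(|-6.3183| - 1.61, 0) = -4.7083
prox(x) = [3.0225, 7.7769, -4.7083]
||prox(x)||_1 = 3.0225 + 7.7769 + 4.7083 = 15.5077


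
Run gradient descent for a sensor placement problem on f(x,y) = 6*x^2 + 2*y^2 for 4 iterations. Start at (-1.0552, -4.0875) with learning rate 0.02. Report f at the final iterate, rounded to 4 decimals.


Gradient descent on f(x,y) = 6*x^2 + 2*y^2.
Starting point: (-1.0552, -4.0875), alpha = 0.02
Step 1: grad_x = 2*6*-1.0552 = -12.6624, grad_y = 2*2*-4.0875 = -16.35
  x_1 = -1.0552 - 0.02*-12.6624 = -0.802
  y_1 = -4.0875 - 0.02*-16.35 = -3.7605
Step 2: grad_x = 2*6*-0.802 = -9.6234, grad_y = 2*2*-3.7605 = -15.042
  x_2 = -0.802 - 0.02*-9.6234 = -0.6095
  y_2 = -3.7605 - 0.02*-15.042 = -3.4597
Step 3: grad_x = 2*6*-0.6095 = -7.3138, grad_y = 2*2*-3.4597 = -13.8386
  x_3 = -0.6095 - 0.02*-7.3138 = -0.4632
  y_3 = -3.4597 - 0.02*-13.8386 = -3.1829
Step 4: grad_x = 2*6*-0.4632 = -5.5585, grad_y = 2*2*-3.1829 = -12.7315
  x_4 = -0.4632 - 0.02*-5.5585 = -0.352
  y_4 = -3.1829 - 0.02*-12.7315 = -2.9283
f(-0.352, -2.9283) = 6*(-0.352)^2 + 2*(-2.9283)^2 = 17.893


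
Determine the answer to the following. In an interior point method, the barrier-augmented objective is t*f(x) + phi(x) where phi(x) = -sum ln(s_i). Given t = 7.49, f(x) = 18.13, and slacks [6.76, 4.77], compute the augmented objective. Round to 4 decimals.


Step 1: Compute log-barrier.
ln values: [1.911, 1.5623]
phi = -(1.911 + 1.5623) = -3.4734
Step 2: Compute augmented objective.
t*f(x) = 7.49*18.13 = 135.7937
Total = 135.7937 - 3.4734 = 132.3203


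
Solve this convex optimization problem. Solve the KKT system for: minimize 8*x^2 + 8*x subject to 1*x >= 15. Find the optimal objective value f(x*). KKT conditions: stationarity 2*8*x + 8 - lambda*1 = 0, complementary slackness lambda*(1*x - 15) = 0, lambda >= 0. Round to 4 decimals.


Step 1: Try lambda = 0 (constraint inactive).
x_unc = -8/(2*8) = -0.5
Check: 1*-0.5 = -0.5 < 15 -- violated!
Step 2: Constraint must be active: 1*x = 15
x* = 15/1 = 15.0
lambda = (2*8*15.0 + 8)/1 = 248.0
Step 3: Compute optimal value.
f(x*) = 8*15.0^2 + 8*15.0 = 1920.0


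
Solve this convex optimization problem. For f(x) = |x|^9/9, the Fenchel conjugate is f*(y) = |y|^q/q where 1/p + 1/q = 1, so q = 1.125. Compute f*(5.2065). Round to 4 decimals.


The conjugate exponent q satisfies 1/p + 1/q = 1.
p = 9, so q = 9/(9 - 1) = 1.125
|y|^q = 5.2065^1.125 = 6.399
f*(5.2065) = 6.399 / 1.125 = 5.688


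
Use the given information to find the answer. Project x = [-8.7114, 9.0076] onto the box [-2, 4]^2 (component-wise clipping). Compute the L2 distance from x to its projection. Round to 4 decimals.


Project each component onto [-2, 4].
clip(-8.7114) = -2.0, clip(9.0076) = 4.0
Projection = [-2.0, 4.0]
Squared diffs: [45.0429, 25.0761]
Distance = sqrt(70.119) = 8.3737


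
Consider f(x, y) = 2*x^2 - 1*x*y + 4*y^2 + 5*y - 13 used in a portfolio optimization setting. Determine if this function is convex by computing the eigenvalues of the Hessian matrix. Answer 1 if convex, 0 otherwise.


The Hessian of f(x,y) = 2*x^2 - 1*x*y + 4*y^2 + 5*y - 13 is:
H = [[4, -1], [-1, 8]]
Trace = 4 + 8 = 12
Determinant = 4*8 - (-1)^2 = 31
Discriminant = (12)^2 - 4*31 = 20.0
Eigenvalues: lambda_1 = 3.7639, lambda_2 = 8.2361
The function is convex.

1


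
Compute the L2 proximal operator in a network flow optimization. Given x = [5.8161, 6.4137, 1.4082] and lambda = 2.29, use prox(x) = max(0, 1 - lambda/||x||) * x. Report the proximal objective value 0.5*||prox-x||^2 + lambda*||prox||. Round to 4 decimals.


Step 1: Compute ||x||.
||x|| = 8.7719
Step 2: Compute scaling factor.
scale = max(0, 1 - 2.29/8.7719) = 0.7389
Step 3: prox(x) = [4.2977, 4.7393, 1.0406]
||prox(x)|| = 6.4819
Step 4: Proximal objective.
0.5*||prox-x||^2 = 2.6221
lambda*||prox|| = 14.8436
Total = 17.4655


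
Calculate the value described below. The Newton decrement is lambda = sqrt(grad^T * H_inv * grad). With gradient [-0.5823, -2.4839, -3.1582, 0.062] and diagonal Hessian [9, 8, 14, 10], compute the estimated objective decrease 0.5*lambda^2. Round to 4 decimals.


Step 1: H is diagonal, so H^(-1) * g = [-0.0647, -0.3105, -0.2256, 0.0062].
Step 2: g^T H^(-1) g = sum_i g_i^2 / H_ii
  = (-0.5823)^2/9 + (-2.4839)^2/8 + (-3.1582)^2/14 + (0.062)^2/10
  = 0.0377 + 0.7712 + 0.7124 + 0.0004 = 1.5217
Step 3: Objective decrease = 0.5 * g^T H^(-1) g = 0.7609


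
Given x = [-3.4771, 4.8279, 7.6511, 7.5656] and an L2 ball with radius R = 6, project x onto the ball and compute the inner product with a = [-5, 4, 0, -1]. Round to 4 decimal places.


Step 1: Compute ||x|| (intermediates to 6 decimals).
||x|| = sqrt((-3.4771)^2 + 4.8279^2 + 7.6511^2 + 7.5656^2) = 12.295384
Step 2: Project.
Since ||x|| > R, scale = R/||x|| = 6/12.295384 = 0.487988, proj(x) = scale * x
proj(x) = [-1.696783, 2.355957, 3.733645, 3.691922]
Step 3: Dot product.
a^T * proj(x) = -5*(-1.696783) + 4*2.355957 + 0*3.733645 - 1*3.691922 = 14.2158


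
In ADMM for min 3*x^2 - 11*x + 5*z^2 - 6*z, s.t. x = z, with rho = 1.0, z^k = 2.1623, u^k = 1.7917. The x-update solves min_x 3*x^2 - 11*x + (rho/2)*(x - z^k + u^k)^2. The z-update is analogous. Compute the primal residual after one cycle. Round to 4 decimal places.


ADMM iteration with rho = 1.0, z^k = 2.1623, u^k = 1.7917
Step 1: x-update.
Minimize 3*x^2 - 11*x + (1.0/2)*(x - 2.1623 + 1.7917)^2
FOC: (2*3 + 1.0)*x = 11 + 1.0*(2.1623 - 1.7917)
x^{k+1} = 1.6244
Step 2: z-update.
Minimize 5*z^2 - 6*z + (1.0/2)*(1.6244 - z + 1.7917)^2
FOC: (2*5 + 1.0)*z = 6 + 1.0*(1.6244 + 1.7917)
z^{k+1} = 0.856
Step 3: u-update.
u^{k+1} = 1.7917 + 1.6244 - 0.856 = 2.5601
Step 4: Primal residual = |1.6244 - 0.856| = 0.7684


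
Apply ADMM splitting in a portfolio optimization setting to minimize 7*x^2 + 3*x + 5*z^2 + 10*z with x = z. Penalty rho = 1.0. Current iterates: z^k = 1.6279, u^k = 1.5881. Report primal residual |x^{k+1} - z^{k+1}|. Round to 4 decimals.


ADMM iteration with rho = 1.0, z^k = 1.6279, u^k = 1.5881
Step 1: x-update.
Minimize 7*x^2 + 3*x + (1.0/2)*(x - 1.6279 + 1.5881)^2
FOC: (2*7 + 1.0)*x = -3 + 1.0*(1.6279 - 1.5881)
x^{k+1} = -0.1973
Step 2: z-update.
Minimize 5*z^2 + 10*z + (1.0/2)*(-0.1973 - z + 1.5881)^2
FOC: (2*5 + 1.0)*z = -10 + 1.0*(-0.1973 + 1.5881)
z^{k+1} = -0.7827
Step 3: u-update.
u^{k+1} = 1.5881 - 0.1973 + 0.7827 = 2.1734
Step 4: Primal residual = |-0.1973 + 0.7827| = 0.5853
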